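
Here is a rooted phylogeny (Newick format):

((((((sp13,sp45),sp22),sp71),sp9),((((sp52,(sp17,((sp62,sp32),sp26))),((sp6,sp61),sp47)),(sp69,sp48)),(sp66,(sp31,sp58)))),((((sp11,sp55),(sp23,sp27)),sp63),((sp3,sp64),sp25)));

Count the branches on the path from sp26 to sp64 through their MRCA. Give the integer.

12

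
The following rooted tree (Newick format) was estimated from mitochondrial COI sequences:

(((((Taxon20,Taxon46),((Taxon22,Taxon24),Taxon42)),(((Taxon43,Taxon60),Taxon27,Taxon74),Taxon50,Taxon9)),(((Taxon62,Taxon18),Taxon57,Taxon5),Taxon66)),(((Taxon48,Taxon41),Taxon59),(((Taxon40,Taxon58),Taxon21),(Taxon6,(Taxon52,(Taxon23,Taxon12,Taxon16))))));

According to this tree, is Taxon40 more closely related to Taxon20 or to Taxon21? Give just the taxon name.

Taxon21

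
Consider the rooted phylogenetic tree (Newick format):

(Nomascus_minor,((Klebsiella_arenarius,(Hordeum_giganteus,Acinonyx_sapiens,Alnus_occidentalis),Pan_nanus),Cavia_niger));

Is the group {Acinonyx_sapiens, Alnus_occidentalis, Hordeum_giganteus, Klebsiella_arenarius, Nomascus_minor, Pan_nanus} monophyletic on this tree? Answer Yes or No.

No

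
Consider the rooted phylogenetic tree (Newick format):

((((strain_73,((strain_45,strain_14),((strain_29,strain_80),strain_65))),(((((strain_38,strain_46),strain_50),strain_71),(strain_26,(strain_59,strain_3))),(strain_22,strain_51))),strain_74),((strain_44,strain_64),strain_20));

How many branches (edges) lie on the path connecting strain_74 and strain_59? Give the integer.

7

The MRCA of strain_74 and strain_59 is the node subtending (((strain_73,((strain_45,strain_14),((strain_29,strain_80),strain_65))),(((((strain_38,strain_46),strain_50),strain_71),(strain_26,(strain_59,strain_3))),(strain_22,strain_51))),strain_74).
From strain_74 up to that node: 1 branch. From strain_59 up to the same node: 6 branches. Total: 1 + 6 = 7.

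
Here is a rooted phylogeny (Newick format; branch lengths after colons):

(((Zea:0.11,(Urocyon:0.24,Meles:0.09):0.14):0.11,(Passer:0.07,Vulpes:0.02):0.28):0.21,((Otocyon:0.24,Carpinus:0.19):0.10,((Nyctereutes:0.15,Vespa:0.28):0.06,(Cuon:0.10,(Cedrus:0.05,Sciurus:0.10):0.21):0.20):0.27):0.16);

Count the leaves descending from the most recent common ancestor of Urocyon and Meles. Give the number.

2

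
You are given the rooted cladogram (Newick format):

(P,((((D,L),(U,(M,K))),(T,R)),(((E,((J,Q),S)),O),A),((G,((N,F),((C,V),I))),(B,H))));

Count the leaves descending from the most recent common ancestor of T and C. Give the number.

21

The MRCA of T and C is the node subtending ((((D,L),(U,(M,K))),(T,R)),(((E,((J,Q),S)),O),A),((G,((N,F),((C,V),I))),(B,H))).
That clade contains 21 terminal taxa: A, B, C, D, E, F, G, H, I, J, K, L, M, N, O, Q, R, S, T, U, V.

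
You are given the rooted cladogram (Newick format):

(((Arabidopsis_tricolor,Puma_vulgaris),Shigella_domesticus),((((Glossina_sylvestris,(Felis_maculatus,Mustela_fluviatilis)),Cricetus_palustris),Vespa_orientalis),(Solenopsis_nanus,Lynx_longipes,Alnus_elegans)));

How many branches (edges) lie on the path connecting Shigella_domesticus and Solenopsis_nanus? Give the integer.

5

The MRCA of Shigella_domesticus and Solenopsis_nanus is the root of the tree.
From Shigella_domesticus up to that node: 2 branches. From Solenopsis_nanus up to the same node: 3 branches. Total: 2 + 3 = 5.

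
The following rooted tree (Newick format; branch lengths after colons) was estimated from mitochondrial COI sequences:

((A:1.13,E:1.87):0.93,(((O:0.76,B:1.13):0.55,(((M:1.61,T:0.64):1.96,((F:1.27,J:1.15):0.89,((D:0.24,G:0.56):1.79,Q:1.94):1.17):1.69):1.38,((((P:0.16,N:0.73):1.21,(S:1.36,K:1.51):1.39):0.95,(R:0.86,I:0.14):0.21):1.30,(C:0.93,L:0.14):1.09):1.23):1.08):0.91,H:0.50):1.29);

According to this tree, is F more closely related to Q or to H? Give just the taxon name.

The MRCA of F and Q subtends ((F,J),((D,G),Q)) (5 taxa).
The MRCA of F and H subtends (((O,B),(((M,T),((F,J),((D,G),Q))),((((P,N),(S,K)),(R,I)),(C,L)))),H) (18 taxa).
The first is nested inside the second, so F shares a more recent common ancestor with Q.

Q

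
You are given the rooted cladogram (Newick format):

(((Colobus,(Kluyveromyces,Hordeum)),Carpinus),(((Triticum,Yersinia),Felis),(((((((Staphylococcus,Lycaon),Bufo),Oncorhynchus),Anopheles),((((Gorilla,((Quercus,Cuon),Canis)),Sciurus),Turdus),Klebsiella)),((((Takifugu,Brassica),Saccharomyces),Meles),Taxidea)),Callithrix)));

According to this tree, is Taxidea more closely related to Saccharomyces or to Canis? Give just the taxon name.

The MRCA of Taxidea and Saccharomyces subtends ((((Takifugu,Brassica),Saccharomyces),Meles),Taxidea) (5 taxa).
The MRCA of Taxidea and Canis subtends ((((((Staphylococcus,Lycaon),Bufo),Oncorhynchus),Anopheles),((((Gorilla,((Quercus,Cuon),Canis)),Sciurus),Turdus),Klebsiella)),((((Takifugu,Brassica),Saccharomyces),Meles),Taxidea)) (17 taxa).
The first is nested inside the second, so Taxidea shares a more recent common ancestor with Saccharomyces.

Saccharomyces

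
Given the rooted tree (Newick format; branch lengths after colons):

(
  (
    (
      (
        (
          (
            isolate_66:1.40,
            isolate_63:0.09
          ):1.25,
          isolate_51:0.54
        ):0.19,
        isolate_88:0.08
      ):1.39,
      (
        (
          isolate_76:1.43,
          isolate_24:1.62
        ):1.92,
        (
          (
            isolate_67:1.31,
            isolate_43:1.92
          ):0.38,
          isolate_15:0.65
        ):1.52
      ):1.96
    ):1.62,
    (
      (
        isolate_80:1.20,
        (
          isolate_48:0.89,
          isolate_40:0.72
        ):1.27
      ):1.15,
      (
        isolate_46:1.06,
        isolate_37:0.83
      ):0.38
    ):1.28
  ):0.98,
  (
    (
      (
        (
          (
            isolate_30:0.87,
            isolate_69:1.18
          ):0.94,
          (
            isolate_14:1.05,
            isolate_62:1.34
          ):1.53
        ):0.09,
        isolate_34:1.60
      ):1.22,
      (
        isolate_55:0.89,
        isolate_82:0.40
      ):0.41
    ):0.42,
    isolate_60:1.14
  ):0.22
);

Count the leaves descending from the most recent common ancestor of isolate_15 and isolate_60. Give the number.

22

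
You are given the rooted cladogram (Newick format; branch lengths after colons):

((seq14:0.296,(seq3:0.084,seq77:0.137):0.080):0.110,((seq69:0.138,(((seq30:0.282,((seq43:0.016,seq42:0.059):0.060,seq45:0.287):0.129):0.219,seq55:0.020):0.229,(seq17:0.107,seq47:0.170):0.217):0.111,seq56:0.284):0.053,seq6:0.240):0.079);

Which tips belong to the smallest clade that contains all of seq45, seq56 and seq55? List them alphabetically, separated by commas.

Tracing seq45: it sits inside ((seq43,seq42),seq45).
Tracing seq56: it sits inside (seq69,(((seq30,((seq43,seq42),seq45)),seq55),(seq17,seq47)),seq56).
Tracing seq55: it sits inside ((seq30,((seq43,seq42),seq45)),seq55).
The smallest clade enclosing all 3 is (seq69,(((seq30,((seq43,seq42),seq45)),seq55),(seq17,seq47)),seq56); the answer is its 9 terminal taxa in alphabetical order.

seq17, seq30, seq42, seq43, seq45, seq47, seq55, seq56, seq69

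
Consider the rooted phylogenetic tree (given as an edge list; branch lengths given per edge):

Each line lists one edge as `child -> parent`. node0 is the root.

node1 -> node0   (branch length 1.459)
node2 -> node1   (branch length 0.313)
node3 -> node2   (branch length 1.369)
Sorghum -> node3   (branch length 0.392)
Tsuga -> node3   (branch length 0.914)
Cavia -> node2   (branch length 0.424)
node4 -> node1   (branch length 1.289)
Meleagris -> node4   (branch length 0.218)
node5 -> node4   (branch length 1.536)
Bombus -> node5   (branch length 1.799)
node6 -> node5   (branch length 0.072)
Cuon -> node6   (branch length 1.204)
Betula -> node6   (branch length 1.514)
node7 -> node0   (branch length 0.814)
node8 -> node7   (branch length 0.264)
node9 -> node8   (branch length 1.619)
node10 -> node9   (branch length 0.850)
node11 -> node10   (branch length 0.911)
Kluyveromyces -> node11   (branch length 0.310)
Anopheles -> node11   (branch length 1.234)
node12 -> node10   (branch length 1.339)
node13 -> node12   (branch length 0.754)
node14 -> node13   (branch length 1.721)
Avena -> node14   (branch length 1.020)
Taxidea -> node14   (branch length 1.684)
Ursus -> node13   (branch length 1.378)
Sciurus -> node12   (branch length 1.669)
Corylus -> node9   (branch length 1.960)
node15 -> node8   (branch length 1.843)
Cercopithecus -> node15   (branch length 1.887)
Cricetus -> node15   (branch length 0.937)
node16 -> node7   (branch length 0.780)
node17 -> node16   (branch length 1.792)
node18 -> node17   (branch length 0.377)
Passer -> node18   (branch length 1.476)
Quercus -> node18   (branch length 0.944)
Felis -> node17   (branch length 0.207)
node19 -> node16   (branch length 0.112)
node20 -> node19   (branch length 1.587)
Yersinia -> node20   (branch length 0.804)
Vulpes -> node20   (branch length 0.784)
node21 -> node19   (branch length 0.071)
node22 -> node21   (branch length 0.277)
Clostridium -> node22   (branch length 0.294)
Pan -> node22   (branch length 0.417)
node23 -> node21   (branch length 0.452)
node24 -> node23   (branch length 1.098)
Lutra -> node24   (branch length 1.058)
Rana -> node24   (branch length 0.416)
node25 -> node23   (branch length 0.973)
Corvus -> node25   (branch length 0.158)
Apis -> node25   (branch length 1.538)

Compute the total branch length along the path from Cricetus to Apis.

6.970

The path runs Cricetus → … → MRCA → … → Apis; the MRCA is the node subtending (((((Kluyveromyces,Anopheles),(((Avena,Taxidea),Ursus),Sciurus)),Corylus),(Cercopithecus,Cricetus)),(((Passer,Quercus),Felis),((Yersinia,Vulpes),((Clostridium,Pan),((Lutra,Rana),(Corvus,Apis)))))).
Branch lengths along that path: 0.937 + 1.843 + 0.264 + 0.780 + 0.112 + 0.071 + 0.452 + 0.973 + 1.538 = 6.970.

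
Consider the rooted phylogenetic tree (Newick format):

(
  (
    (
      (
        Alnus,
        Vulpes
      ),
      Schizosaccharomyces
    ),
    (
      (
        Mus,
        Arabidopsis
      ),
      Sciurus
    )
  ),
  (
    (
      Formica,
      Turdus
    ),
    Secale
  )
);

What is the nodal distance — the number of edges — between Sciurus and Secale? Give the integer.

5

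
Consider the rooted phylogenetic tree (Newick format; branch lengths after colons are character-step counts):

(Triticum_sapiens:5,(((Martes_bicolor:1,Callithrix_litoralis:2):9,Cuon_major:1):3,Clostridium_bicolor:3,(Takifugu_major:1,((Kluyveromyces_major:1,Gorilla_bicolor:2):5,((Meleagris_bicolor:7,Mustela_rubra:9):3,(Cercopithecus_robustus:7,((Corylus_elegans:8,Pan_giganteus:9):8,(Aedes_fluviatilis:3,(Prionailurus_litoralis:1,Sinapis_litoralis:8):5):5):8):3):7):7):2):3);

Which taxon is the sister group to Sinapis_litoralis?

Prionailurus_litoralis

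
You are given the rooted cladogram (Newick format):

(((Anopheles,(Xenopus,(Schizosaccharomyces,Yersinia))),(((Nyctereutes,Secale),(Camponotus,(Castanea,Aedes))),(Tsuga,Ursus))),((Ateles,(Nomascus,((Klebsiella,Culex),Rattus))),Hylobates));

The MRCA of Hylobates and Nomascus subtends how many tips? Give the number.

6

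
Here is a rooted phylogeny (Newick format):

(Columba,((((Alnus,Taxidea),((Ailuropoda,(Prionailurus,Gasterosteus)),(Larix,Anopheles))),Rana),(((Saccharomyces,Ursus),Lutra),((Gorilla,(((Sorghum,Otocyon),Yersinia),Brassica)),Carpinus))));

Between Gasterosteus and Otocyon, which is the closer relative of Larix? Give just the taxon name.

The MRCA of Larix and Gasterosteus subtends ((Ailuropoda,(Prionailurus,Gasterosteus)),(Larix,Anopheles)) (5 taxa).
The MRCA of Larix and Otocyon subtends ((((Alnus,Taxidea),((Ailuropoda,(Prionailurus,Gasterosteus)),(Larix,Anopheles))),Rana),(((Saccharomyces,Ursus),Lutra),((Gorilla,(((Sorghum,Otocyon),Yersinia),Brassica)),Carpinus))) (17 taxa).
The first is nested inside the second, so Larix shares a more recent common ancestor with Gasterosteus.

Gasterosteus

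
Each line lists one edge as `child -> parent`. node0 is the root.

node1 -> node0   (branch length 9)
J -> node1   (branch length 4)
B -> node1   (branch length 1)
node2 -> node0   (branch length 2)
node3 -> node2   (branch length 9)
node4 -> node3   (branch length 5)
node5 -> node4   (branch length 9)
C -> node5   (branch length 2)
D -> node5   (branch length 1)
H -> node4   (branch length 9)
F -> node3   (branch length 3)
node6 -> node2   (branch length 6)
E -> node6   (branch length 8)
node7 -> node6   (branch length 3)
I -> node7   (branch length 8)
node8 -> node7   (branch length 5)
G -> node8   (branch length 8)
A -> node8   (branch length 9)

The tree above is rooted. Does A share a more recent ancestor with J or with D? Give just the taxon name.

The MRCA of A and D subtends ((((C,D),H),F),(E,(I,(G,A)))) (8 taxa).
The MRCA of A and J is the root, subtending the entire tree (10 taxa).
The first is nested inside the second, so A shares a more recent common ancestor with D.

D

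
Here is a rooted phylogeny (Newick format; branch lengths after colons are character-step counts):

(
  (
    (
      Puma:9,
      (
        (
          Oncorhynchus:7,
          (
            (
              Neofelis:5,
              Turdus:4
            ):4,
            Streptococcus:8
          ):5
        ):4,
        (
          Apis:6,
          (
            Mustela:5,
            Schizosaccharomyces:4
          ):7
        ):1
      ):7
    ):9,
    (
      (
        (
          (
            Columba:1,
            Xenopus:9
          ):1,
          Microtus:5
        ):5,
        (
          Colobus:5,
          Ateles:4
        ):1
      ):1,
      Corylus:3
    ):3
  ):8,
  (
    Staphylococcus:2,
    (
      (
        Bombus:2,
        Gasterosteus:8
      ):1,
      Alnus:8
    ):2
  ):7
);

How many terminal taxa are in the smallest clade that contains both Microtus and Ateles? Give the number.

5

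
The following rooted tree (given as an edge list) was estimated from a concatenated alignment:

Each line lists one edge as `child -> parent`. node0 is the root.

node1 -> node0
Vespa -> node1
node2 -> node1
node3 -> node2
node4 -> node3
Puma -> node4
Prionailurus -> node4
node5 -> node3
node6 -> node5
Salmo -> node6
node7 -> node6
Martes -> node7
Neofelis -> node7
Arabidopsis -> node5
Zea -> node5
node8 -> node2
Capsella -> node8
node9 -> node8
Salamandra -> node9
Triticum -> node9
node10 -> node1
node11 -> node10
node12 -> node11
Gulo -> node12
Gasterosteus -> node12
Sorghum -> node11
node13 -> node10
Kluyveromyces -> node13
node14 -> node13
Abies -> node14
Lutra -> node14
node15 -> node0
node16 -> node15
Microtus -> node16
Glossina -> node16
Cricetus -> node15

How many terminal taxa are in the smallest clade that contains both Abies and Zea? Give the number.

The MRCA of Abies and Zea is the node subtending (Vespa,(((Puma,Prionailurus),((Salmo,(Martes,Neofelis)),Arabidopsis,Zea)),(Capsella,(Salamandra,Triticum))),(((Gulo,Gasterosteus),Sorghum),(Kluyveromyces,(Abies,Lutra)))).
That clade contains 17 terminal taxa: Abies, Arabidopsis, Capsella, Gasterosteus, Gulo, Kluyveromyces, Lutra, Martes, Neofelis, Prionailurus, Puma, Salamandra, Salmo, Sorghum, Triticum, Vespa, Zea.

17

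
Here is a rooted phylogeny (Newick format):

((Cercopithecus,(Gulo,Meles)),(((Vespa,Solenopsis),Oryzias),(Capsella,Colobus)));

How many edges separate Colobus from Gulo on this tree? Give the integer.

6

The MRCA of Colobus and Gulo is the root of the tree.
From Colobus up to that node: 3 branches. From Gulo up to the same node: 3 branches. Total: 3 + 3 = 6.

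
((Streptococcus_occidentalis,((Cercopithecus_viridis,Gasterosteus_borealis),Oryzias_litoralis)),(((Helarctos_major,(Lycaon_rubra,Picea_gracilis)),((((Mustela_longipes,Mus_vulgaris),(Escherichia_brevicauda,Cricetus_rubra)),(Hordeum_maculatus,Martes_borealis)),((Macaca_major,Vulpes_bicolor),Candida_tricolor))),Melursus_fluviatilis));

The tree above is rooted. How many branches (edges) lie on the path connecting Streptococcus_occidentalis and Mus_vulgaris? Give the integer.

9

The MRCA of Streptococcus_occidentalis and Mus_vulgaris is the root of the tree.
From Streptococcus_occidentalis up to that node: 2 branches. From Mus_vulgaris up to the same node: 7 branches. Total: 2 + 7 = 9.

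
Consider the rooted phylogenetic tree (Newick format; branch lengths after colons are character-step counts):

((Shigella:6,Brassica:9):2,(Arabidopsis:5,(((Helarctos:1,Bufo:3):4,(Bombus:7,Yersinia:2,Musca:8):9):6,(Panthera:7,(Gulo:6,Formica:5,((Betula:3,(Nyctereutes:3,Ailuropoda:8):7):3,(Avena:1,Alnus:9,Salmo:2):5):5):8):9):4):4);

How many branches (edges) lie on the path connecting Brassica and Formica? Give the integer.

The MRCA of Brassica and Formica is the root of the tree.
From Brassica up to that node: 2 branches. From Formica up to the same node: 5 branches. Total: 2 + 5 = 7.

7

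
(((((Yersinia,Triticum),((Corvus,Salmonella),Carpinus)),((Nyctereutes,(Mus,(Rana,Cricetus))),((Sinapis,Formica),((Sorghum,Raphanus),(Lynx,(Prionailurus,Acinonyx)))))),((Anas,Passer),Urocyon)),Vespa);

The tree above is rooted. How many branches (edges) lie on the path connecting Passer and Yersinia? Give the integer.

7

The MRCA of Passer and Yersinia is the node subtending ((((Yersinia,Triticum),((Corvus,Salmonella),Carpinus)),((Nyctereutes,(Mus,(Rana,Cricetus))),((Sinapis,Formica),((Sorghum,Raphanus),(Lynx,(Prionailurus,Acinonyx)))))),((Anas,Passer),Urocyon)).
From Passer up to that node: 3 branches. From Yersinia up to the same node: 4 branches. Total: 3 + 4 = 7.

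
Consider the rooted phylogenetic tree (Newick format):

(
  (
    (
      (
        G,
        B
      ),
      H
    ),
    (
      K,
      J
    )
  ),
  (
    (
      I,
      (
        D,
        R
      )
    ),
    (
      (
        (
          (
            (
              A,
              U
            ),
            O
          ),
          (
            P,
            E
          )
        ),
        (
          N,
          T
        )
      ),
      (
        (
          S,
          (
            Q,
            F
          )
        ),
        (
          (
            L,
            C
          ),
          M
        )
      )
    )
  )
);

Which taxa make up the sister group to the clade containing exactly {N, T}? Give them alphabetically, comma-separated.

The clade containing exactly {N, T} attaches to the tree at the node subtending ((((A,U),O),(P,E)),(N,T)).
The other lineage descending from that same node — the sister group — is (((A,U),O),(P,E)); its 5 tips in alphabetical order are the answer.

A, E, O, P, U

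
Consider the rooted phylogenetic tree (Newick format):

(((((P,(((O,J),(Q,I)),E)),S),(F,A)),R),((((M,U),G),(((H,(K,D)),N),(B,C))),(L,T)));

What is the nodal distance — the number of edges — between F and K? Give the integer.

11

The MRCA of F and K is the root of the tree.
From F up to that node: 4 branches. From K up to the same node: 7 branches. Total: 4 + 7 = 11.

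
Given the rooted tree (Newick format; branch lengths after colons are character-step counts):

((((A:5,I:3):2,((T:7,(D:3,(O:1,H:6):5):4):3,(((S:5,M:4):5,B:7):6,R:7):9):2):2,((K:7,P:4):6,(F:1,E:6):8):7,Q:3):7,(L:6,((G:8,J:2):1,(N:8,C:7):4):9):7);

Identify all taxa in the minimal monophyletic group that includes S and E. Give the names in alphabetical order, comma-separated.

A, B, D, E, F, H, I, K, M, O, P, Q, R, S, T

Tracing S: it sits inside (S,M).
Tracing E: it sits inside (F,E).
The smallest clade enclosing both is (((A,I),((T,(D,(O,H))),(((S,M),B),R))),((K,P),(F,E)),Q); the answer is its 15 terminal taxa in alphabetical order.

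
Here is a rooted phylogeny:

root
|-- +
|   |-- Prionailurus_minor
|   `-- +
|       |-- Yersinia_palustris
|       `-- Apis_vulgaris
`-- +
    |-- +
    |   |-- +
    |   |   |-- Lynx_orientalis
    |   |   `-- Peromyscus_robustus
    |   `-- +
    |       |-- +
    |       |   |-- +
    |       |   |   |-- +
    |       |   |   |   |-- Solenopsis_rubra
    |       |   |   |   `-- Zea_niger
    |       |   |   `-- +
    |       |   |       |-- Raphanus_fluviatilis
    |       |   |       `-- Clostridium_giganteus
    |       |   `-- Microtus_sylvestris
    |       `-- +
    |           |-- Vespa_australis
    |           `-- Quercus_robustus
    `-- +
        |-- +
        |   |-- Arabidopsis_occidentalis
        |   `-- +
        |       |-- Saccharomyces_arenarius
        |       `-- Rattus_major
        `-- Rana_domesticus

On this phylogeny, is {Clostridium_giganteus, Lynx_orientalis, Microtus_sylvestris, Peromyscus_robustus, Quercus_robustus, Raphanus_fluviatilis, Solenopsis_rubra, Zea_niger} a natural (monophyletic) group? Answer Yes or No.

The MRCA of the listed taxa subtends ((Lynx_orientalis,Peromyscus_robustus),((((Solenopsis_rubra,Zea_niger),(Raphanus_fluviatilis,Clostridium_giganteus)),Microtus_sylvestris),(Vespa_australis,Quercus_robustus))).
That clade also contains Vespa_australis, which is not in the proposed group, so the group is not monophyletic.

No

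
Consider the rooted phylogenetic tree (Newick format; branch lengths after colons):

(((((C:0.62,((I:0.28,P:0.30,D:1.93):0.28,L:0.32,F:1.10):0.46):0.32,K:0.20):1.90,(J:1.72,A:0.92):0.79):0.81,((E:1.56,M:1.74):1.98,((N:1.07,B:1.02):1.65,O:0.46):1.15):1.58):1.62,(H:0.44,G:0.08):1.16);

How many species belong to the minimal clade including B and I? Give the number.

The MRCA of B and I is the node subtending ((((C,((I,P,D),L,F)),K),(J,A)),((E,M),((N,B),O))).
That clade contains 14 terminal taxa: A, B, C, D, E, F, I, J, K, L, M, N, O, P.

14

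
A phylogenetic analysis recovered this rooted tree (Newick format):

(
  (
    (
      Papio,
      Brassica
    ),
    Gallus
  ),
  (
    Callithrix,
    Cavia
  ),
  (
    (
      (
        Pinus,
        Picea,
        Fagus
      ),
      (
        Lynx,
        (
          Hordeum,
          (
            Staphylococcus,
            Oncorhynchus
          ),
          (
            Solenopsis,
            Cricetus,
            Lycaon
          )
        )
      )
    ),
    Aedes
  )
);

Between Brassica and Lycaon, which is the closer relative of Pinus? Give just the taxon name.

The MRCA of Pinus and Lycaon subtends ((Pinus,Picea,Fagus),(Lynx,(Hordeum,(Staphylococcus,Oncorhynchus),(Solenopsis,Cricetus,Lycaon)))) (10 taxa).
The MRCA of Pinus and Brassica is the root, subtending the entire tree (16 taxa).
The first is nested inside the second, so Pinus shares a more recent common ancestor with Lycaon.

Lycaon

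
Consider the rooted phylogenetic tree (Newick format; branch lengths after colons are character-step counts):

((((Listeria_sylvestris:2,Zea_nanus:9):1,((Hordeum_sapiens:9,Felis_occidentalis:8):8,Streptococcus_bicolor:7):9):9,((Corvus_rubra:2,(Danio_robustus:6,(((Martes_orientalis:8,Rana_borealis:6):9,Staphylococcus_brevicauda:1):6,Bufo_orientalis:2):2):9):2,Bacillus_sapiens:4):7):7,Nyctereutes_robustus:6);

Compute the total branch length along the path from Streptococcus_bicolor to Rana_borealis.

The path runs Streptococcus_bicolor → … → MRCA → … → Rana_borealis; the MRCA is the node subtending (((Listeria_sylvestris,Zea_nanus),((Hordeum_sapiens,Felis_occidentalis),Streptococcus_bicolor)),((Corvus_rubra,(Danio_robustus,(((Martes_orientalis,Rana_borealis),Staphylococcus_brevicauda),Bufo_orientalis))),Bacillus_sapiens)).
Branch lengths along that path: 7 + 9 + 9 + 7 + 2 + 9 + 2 + 6 + 9 + 6 = 66.

66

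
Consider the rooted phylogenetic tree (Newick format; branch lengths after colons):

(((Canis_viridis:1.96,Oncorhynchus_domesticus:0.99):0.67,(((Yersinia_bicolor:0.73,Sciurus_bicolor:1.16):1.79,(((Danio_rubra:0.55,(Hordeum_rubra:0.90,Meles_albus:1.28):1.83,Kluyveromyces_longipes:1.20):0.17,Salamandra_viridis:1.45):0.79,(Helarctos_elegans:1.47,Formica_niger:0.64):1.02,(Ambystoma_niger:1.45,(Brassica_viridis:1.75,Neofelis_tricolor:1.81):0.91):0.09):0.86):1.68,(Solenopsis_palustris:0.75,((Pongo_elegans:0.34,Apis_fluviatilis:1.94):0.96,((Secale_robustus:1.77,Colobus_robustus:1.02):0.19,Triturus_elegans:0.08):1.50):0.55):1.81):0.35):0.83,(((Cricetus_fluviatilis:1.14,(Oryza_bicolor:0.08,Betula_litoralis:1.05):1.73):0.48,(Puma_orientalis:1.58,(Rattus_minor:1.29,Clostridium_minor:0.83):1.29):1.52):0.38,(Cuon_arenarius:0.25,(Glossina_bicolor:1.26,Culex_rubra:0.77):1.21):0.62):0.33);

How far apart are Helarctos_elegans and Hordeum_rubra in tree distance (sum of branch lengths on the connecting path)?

6.18

The path runs Helarctos_elegans → … → MRCA → … → Hordeum_rubra; the MRCA is the node subtending (((Danio_rubra,(Hordeum_rubra,Meles_albus),Kluyveromyces_longipes),Salamandra_viridis),(Helarctos_elegans,Formica_niger),(Ambystoma_niger,(Brassica_viridis,Neofelis_tricolor))).
Branch lengths along that path: 1.47 + 1.02 + 0.79 + 0.17 + 1.83 + 0.90 = 6.18.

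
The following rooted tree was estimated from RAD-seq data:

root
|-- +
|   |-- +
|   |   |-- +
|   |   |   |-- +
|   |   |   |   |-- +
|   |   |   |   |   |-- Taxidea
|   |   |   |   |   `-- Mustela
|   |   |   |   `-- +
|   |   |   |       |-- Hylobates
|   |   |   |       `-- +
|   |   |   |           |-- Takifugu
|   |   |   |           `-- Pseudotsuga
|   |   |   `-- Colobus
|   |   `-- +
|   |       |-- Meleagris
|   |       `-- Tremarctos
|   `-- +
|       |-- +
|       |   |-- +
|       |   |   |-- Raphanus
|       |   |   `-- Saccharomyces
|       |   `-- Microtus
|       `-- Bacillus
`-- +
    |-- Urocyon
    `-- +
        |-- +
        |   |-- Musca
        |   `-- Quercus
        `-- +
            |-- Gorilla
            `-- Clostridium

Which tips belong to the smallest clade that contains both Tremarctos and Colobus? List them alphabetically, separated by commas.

Tracing Tremarctos: it sits inside (Meleagris,Tremarctos).
Tracing Colobus: it sits inside (((Taxidea,Mustela),(Hylobates,(Takifugu,Pseudotsuga))),Colobus).
The smallest clade enclosing both is ((((Taxidea,Mustela),(Hylobates,(Takifugu,Pseudotsuga))),Colobus),(Meleagris,Tremarctos)); the answer is its 8 terminal taxa in alphabetical order.

Colobus, Hylobates, Meleagris, Mustela, Pseudotsuga, Takifugu, Taxidea, Tremarctos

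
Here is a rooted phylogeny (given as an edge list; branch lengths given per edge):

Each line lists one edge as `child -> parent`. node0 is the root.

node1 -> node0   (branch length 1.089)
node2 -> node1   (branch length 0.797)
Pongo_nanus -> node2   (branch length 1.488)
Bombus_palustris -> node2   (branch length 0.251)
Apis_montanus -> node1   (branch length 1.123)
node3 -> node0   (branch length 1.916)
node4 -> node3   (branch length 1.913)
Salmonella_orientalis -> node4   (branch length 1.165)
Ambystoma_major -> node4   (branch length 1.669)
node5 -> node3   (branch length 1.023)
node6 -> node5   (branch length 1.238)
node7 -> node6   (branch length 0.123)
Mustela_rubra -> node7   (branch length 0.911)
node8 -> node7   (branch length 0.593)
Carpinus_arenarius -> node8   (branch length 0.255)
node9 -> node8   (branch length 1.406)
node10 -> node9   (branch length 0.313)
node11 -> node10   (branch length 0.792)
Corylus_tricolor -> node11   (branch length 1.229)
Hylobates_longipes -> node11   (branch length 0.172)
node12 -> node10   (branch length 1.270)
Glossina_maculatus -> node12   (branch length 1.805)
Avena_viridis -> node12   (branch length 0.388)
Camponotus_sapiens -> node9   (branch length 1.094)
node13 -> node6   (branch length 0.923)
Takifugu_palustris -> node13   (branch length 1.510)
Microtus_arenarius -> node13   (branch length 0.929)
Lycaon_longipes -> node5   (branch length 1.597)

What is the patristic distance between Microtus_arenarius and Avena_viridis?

5.945

The path runs Microtus_arenarius → … → MRCA → … → Avena_viridis; the MRCA is the node subtending ((Mustela_rubra,(Carpinus_arenarius,(((Corylus_tricolor,Hylobates_longipes),(Glossina_maculatus,Avena_viridis)),Camponotus_sapiens))),(Takifugu_palustris,Microtus_arenarius)).
Branch lengths along that path: 0.929 + 0.923 + 0.123 + 0.593 + 1.406 + 0.313 + 1.270 + 0.388 = 5.945.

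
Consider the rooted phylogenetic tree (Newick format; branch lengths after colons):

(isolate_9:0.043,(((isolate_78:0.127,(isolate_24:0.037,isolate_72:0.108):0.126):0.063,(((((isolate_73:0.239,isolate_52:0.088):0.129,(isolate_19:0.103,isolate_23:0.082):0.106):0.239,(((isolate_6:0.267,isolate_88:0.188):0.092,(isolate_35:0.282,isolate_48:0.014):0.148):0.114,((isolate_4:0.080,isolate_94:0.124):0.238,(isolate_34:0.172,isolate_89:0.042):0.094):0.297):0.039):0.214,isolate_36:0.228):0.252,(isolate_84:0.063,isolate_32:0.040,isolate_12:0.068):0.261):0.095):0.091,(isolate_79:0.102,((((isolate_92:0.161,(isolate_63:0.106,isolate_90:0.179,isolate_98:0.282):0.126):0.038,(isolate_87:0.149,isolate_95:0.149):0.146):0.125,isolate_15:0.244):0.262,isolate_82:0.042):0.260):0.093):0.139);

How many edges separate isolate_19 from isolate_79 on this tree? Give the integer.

The MRCA of isolate_19 and isolate_79 is the node subtending (((isolate_78,(isolate_24,isolate_72)),(((((isolate_73,isolate_52),(isolate_19,isolate_23)),(((isolate_6,isolate_88),(isolate_35,isolate_48)),((isolate_4,isolate_94),(isolate_34,isolate_89)))),isolate_36),(isolate_84,isolate_32,isolate_12))),(isolate_79,((((isolate_92,(isolate_63,isolate_90,isolate_98)),(isolate_87,isolate_95)),isolate_15),isolate_82))).
From isolate_19 up to that node: 7 branches. From isolate_79 up to the same node: 2 branches. Total: 7 + 2 = 9.

9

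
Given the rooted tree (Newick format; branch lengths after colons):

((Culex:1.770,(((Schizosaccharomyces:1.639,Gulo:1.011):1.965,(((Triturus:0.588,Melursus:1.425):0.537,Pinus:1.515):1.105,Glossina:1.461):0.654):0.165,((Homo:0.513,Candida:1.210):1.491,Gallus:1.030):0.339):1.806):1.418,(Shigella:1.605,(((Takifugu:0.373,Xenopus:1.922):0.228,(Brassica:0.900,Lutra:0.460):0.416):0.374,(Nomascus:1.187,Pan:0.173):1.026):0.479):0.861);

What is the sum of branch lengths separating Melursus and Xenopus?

10.974

The path runs Melursus → … → MRCA → … → Xenopus; the MRCA is the root of the tree.
Branch lengths along that path: 1.425 + 0.537 + 1.105 + 0.654 + 0.165 + 1.806 + 1.418 + 0.861 + 0.479 + 0.374 + 0.228 + 1.922 = 10.974.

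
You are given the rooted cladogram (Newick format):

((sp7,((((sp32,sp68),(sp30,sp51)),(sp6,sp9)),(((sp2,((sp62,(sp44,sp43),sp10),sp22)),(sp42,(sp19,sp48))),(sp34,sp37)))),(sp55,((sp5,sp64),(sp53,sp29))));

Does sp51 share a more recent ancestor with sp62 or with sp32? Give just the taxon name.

sp32

The MRCA of sp51 and sp32 subtends ((sp32,sp68),(sp30,sp51)) (4 taxa).
The MRCA of sp51 and sp62 subtends ((((sp32,sp68),(sp30,sp51)),(sp6,sp9)),(((sp2,((sp62,(sp44,sp43),sp10),sp22)),(sp42,(sp19,sp48))),(sp34,sp37))) (17 taxa).
The first is nested inside the second, so sp51 shares a more recent common ancestor with sp32.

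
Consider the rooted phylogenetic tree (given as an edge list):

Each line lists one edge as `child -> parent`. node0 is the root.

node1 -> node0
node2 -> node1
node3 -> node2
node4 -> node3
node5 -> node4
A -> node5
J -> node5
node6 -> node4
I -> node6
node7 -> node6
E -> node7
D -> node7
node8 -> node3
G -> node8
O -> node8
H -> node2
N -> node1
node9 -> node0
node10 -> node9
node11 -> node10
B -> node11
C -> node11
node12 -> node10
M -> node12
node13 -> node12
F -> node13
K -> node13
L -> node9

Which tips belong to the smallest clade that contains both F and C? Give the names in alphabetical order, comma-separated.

Tracing F: it sits inside (F,K).
Tracing C: it sits inside (B,C).
The smallest clade enclosing both is ((B,C),(M,(F,K))); the answer is its 5 terminal taxa in alphabetical order.

B, C, F, K, M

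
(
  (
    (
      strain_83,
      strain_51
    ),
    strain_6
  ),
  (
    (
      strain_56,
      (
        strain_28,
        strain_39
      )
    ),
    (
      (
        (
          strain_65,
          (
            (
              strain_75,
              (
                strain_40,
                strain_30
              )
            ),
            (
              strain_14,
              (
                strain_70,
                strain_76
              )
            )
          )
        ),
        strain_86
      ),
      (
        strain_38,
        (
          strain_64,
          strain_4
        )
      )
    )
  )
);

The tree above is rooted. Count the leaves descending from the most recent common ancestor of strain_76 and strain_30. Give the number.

The MRCA of strain_76 and strain_30 is the node subtending ((strain_75,(strain_40,strain_30)),(strain_14,(strain_70,strain_76))).
That clade contains 6 terminal taxa: strain_14, strain_30, strain_40, strain_70, strain_75, strain_76.

6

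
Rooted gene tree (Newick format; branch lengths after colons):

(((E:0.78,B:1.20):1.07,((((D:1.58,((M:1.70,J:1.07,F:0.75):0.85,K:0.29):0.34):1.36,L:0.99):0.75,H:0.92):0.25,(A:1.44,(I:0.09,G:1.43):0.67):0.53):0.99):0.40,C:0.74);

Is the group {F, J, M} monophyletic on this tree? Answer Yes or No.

Yes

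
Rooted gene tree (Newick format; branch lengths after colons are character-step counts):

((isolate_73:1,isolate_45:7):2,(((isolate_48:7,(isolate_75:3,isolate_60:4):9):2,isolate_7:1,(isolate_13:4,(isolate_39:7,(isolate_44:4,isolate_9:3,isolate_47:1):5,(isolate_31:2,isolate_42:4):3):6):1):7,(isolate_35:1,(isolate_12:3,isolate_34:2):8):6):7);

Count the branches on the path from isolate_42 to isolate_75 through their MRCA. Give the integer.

7

The MRCA of isolate_42 and isolate_75 is the node subtending ((isolate_48,(isolate_75,isolate_60)),isolate_7,(isolate_13,(isolate_39,(isolate_44,isolate_9,isolate_47),(isolate_31,isolate_42)))).
From isolate_42 up to that node: 4 branches. From isolate_75 up to the same node: 3 branches. Total: 4 + 3 = 7.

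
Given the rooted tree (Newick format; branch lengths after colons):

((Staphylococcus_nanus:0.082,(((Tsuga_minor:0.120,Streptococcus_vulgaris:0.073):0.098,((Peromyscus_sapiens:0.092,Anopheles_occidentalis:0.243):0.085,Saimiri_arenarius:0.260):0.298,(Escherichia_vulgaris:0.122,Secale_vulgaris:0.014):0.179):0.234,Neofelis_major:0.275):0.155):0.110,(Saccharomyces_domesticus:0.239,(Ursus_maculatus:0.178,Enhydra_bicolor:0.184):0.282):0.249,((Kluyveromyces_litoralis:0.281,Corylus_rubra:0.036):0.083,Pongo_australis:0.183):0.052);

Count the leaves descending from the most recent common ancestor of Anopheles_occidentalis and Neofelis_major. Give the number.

8

The MRCA of Anopheles_occidentalis and Neofelis_major is the node subtending (((Tsuga_minor,Streptococcus_vulgaris),((Peromyscus_sapiens,Anopheles_occidentalis),Saimiri_arenarius),(Escherichia_vulgaris,Secale_vulgaris)),Neofelis_major).
That clade contains 8 terminal taxa: Anopheles_occidentalis, Escherichia_vulgaris, Neofelis_major, Peromyscus_sapiens, Saimiri_arenarius, Secale_vulgaris, Streptococcus_vulgaris, Tsuga_minor.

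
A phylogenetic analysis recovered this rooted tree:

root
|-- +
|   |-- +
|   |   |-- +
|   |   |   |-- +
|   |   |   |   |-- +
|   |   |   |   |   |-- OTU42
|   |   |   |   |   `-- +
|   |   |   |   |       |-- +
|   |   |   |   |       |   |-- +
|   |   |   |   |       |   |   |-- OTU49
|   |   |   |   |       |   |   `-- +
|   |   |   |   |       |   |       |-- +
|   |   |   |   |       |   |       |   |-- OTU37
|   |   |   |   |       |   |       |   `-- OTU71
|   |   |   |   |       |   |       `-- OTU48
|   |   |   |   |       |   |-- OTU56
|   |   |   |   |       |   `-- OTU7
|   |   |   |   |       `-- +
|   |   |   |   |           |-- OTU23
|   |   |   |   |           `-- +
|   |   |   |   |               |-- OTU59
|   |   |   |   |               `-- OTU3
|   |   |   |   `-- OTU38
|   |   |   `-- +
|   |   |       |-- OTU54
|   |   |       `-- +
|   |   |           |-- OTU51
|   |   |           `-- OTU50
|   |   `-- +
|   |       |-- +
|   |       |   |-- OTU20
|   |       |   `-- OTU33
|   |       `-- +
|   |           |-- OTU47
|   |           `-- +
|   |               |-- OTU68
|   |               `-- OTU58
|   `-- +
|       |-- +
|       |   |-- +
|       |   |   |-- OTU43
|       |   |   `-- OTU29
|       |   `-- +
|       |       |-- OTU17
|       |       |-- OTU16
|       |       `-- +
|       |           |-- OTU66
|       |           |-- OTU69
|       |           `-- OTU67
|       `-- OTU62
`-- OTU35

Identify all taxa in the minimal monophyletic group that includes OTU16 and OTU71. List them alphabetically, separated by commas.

OTU16, OTU17, OTU20, OTU23, OTU29, OTU3, OTU33, OTU37, OTU38, OTU42, OTU43, OTU47, OTU48, OTU49, OTU50, OTU51, OTU54, OTU56, OTU58, OTU59, OTU62, OTU66, OTU67, OTU68, OTU69, OTU7, OTU71

Tracing OTU16: it sits inside (OTU17,OTU16,(OTU66,OTU69,OTU67)).
Tracing OTU71: it sits inside (OTU37,OTU71).
The smallest clade enclosing both is (((((OTU42,(((OTU49,((OTU37,OTU71),OTU48)),OTU56,OTU7),(OTU23,(OTU59,OTU3)))),OTU38),(OTU54,(OTU51,OTU50))),((OTU20,OTU33),(OTU47,(OTU68,OTU58)))),(((OTU43,OTU29),(OTU17,OTU16,(OTU66,OTU69,OTU67))),OTU62)); the answer is its 27 terminal taxa in alphabetical order.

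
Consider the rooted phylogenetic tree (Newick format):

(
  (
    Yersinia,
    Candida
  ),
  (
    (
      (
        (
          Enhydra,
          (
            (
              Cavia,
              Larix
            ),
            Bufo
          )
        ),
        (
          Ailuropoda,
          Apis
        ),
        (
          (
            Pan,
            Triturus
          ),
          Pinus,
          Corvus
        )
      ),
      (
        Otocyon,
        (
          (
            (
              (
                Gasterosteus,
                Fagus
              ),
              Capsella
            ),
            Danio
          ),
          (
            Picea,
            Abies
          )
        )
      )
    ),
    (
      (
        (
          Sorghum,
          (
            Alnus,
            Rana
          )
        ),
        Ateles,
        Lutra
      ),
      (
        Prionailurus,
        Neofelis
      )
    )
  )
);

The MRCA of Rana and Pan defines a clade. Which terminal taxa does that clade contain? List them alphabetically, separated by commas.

Tracing Rana: it sits inside (Alnus,Rana).
Tracing Pan: it sits inside (Pan,Triturus).
The smallest clade enclosing both is ((((Enhydra,((Cavia,Larix),Bufo)),(Ailuropoda,Apis),((Pan,Triturus),Pinus,Corvus)),(Otocyon,((((Gasterosteus,Fagus),Capsella),Danio),(Picea,Abies)))),(((Sorghum,(Alnus,Rana)),Ateles,Lutra),(Prionailurus,Neofelis))); the answer is its 24 terminal taxa in alphabetical order.

Abies, Ailuropoda, Alnus, Apis, Ateles, Bufo, Capsella, Cavia, Corvus, Danio, Enhydra, Fagus, Gasterosteus, Larix, Lutra, Neofelis, Otocyon, Pan, Picea, Pinus, Prionailurus, Rana, Sorghum, Triturus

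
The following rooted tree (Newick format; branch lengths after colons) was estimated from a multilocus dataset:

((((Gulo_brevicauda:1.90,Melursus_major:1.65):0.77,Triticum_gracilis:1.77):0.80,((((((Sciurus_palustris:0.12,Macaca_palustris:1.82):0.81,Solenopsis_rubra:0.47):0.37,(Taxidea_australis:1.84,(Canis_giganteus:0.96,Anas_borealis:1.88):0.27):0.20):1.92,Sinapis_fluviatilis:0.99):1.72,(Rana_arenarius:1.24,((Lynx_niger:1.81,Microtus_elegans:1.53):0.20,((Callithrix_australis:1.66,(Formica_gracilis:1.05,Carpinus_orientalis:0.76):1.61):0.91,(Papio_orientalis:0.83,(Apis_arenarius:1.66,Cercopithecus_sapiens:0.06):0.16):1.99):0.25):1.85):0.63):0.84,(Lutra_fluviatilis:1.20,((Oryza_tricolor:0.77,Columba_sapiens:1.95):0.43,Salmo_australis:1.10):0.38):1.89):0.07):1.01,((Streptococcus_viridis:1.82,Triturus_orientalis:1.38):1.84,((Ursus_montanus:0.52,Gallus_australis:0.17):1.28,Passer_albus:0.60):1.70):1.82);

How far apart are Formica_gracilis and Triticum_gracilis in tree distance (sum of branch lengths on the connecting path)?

The path runs Formica_gracilis → … → MRCA → … → Triticum_gracilis; the MRCA is the node subtending (((Gulo_brevicauda,Melursus_major),Triticum_gracilis),((((((Sciurus_palustris,Macaca_palustris),Solenopsis_rubra),(Taxidea_australis,(Canis_giganteus,Anas_borealis))),Sinapis_fluviatilis),(Rana_arenarius,((Lynx_niger,Microtus_elegans),((Callithrix_australis,(Formica_gracilis,Carpinus_orientalis)),(Papio_orientalis,(Apis_arenarius,Cercopithecus_sapiens)))))),(Lutra_fluviatilis,((Oryza_tricolor,Columba_sapiens),Salmo_australis)))).
Branch lengths along that path: 1.05 + 1.61 + 0.91 + 0.25 + 1.85 + 0.63 + 0.84 + 0.07 + 0.80 + 1.77 = 9.78.

9.78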